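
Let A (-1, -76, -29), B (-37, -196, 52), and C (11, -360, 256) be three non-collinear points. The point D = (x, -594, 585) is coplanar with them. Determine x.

119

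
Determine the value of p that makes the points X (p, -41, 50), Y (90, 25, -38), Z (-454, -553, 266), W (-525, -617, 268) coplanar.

46

Coplanarity ⇔ det[XY; XZ; XW] = 0.
Expanding, this is linear in p: (-18300)p + (841800) = 0.
So p = 46.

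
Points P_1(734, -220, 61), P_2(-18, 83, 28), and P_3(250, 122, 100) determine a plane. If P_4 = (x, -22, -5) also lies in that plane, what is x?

30

A normal to the plane is n = P_1P_2 × P_1P_3 = (23103, 45300, -110532).
P_4 lies in the plane iff n · P_1P_4 = 0.
This gives (23103)x + (-693090) = 0, so x = 30.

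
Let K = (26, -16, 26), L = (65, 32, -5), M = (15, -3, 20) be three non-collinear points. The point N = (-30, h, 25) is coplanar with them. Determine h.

-3

A normal to the plane is n = KL × KM = (115, 575, 1035).
N lies in the plane iff n · KN = 0.
This gives (575)h + (1725) = 0, so h = -3.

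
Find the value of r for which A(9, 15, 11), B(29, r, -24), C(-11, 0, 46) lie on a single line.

Direction AC = (-20, -15, 35). From the x-coordinate of B, the parameter along the line is τ = (29 − 9)/(-20) = -1.
Then r = 15 + (-1)·(-15) = 30.

30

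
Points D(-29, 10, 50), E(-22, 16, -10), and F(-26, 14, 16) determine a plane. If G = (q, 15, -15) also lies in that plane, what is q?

Coplanarity requires DE · (DF × DG) = 0.
DE = (7, 6, -60), DF = (3, 4, -34); the triple product is linear in q with coefficient 36 and constant term 684.
Setting it to zero: q = -19.

-19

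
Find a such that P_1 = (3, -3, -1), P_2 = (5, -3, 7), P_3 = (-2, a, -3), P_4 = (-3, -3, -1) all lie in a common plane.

Coplanarity ⇔ det[P_1P_2; P_1P_3; P_1P_4] = 0.
Expanding, this is linear in a: (48)a + (144) = 0.
So a = -3.

-3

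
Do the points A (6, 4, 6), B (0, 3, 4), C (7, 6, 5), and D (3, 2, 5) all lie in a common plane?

No

The four points are coplanar iff the 3×3 determinant with rows AB, AC, AD is zero.
Rows: (-6, -1, -2), (1, 2, -1), (-3, -2, -1).
Expanding along the first row: (-6)(-4) − (-1)(-4) + (-2)(4) = 12.
Nonzero ⇒ not coplanar.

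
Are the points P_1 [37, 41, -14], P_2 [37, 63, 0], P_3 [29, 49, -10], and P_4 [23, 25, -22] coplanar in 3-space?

No

The four points are coplanar iff the 3×3 determinant with rows P_1P_2, P_1P_3, P_1P_4 is zero.
Rows: (0, 22, 14), (-8, 8, 4), (-14, -16, -8).
Expanding along the first row: (0)(0) − (22)(120) + (14)(240) = 720.
Nonzero ⇒ not coplanar.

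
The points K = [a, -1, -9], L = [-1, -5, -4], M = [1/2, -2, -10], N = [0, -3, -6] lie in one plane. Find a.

The points are coplanar iff KL · (KM × KN) = 0.
Expanding, this is linear in a: (-6)a + (6) = 0.
So a = 1.

1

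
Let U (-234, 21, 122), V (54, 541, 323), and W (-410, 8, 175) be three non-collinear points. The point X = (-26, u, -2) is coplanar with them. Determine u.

-70

A normal to the plane is n = UV × UW = (30173, -50640, 87776).
X lies in the plane iff n · UX = 0.
This gives (-50640)u + (-3544800) = 0, so u = -70.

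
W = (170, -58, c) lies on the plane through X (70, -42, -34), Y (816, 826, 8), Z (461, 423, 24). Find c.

-502

The plane through X, Y, Z has equation 30814x − 26846y + 7502z = 3029444.
Substituting W: (7502)c + (6795448) = 3029444, so c = -502.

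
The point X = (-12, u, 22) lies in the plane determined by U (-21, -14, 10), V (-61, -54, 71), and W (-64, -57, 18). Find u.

Coplanarity requires UV · (UW × UX) = 0.
UV = (-40, -40, 61), UW = (-43, -43, 8); the triple product is linear in u with coefficient -2303 and constant term -11515.
Setting it to zero: u = -5.

-5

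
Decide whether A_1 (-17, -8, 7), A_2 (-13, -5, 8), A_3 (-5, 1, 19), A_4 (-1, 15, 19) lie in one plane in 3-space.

No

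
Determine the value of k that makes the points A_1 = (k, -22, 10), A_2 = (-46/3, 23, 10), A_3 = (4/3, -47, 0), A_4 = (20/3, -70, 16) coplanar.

The points are coplanar iff A_1A_2 · (A_1A_3 × A_1A_4) = 0.
Expanding, this is linear in k: (1350)k + (6300) = 0.
So k = -14/3.

-14/3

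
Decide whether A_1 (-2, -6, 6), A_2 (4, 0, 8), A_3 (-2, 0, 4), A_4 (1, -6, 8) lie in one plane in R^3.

The four points are coplanar iff the 3×3 determinant with rows A_1A_2, A_1A_3, A_1A_4 is zero.
Rows: (6, 6, 2), (0, 6, -2), (3, 0, 2).
Expanding along the first row: (6)(12) − (6)(6) + (2)(-18) = 0.
Zero determinant ⇒ coplanar.

Yes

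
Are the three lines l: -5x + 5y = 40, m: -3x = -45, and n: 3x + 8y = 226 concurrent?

No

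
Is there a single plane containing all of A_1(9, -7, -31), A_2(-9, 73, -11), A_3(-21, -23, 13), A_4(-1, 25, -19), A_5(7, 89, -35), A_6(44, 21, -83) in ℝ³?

Yes

The plane through A_1, A_2, A_3 has normal n = A_1A_2 × A_1A_3 = (3840, 192, 2688) and equation n·P = -50112.
Checking the remaining points: n·A_4 = -50112, n·A_5 = -50112, n·A_6 = -50112.
All equal -50112, so all 6 points lie in one plane.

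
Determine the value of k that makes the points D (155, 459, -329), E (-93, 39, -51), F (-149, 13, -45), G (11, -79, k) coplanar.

75

Normal to plane DEF: n = (4708, -14080, -17072); plane equation n·P = -116292.
Requiring n·G = -116292: (-17072)k + (1164108) = -116292.
So k = 75.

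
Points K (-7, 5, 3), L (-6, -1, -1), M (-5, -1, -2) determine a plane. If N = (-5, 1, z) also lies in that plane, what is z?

-1

The plane through K, L, M has equation 6x − 3y + 6z = -39.
Substituting N: (6)z + (-33) = -39, so z = -1.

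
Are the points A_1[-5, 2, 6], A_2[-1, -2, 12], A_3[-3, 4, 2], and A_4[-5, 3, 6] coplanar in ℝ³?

No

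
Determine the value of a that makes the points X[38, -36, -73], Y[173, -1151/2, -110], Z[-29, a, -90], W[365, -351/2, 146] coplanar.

98

Normal to plane XYW: n = (-123312, -41664, 157584); plane equation n·P = -14689584.
Requiring n·Z = -14689584: (-41664)a + (-10606512) = -14689584.
So a = 98.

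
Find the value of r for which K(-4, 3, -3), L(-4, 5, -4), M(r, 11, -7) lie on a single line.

Direction KL = (0, 2, -1). From the y-coordinate of M, the parameter along the line is τ = (11 − 3)/2 = 4.
Then r = (-4) + 4·(0) = -4.

-4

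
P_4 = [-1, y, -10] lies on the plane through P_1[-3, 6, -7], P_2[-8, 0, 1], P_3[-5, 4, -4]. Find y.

Coplanarity requires P_1P_2 · (P_1P_3 × P_1P_4) = 0.
P_1P_2 = (-5, -6, 8), P_1P_3 = (-2, -2, 3); the triple product is linear in y with coefficient -1 and constant term 8.
Setting it to zero: y = 8.

8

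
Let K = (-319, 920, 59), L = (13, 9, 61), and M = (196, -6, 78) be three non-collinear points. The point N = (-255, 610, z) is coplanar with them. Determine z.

55

A normal to the plane is n = KL × KM = (-15457, -5278, 161733).
N lies in the plane iff n · KN = 0.
This gives (161733)z + (-8895315) = 0, so z = 55.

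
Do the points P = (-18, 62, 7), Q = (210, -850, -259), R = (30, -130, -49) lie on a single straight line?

PQ = (228, -912, -266), PR = (48, -192, -56).
PQ × PR = (0, 0, 0).
The cross product vanishes, so the three points are collinear.

Yes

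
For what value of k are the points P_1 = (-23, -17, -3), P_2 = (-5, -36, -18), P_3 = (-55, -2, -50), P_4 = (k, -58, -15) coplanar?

Normal to plane P_1P_2P_3: n = (1118, 1326, -338); plane equation n·P = -47242.
Requiring n·P_4 = -47242: (1118)k + (-71838) = -47242.
So k = 22.

22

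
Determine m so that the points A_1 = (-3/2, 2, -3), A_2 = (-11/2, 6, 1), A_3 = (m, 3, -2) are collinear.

-5/2

Collinearity requires A_1A_2 × A_1A_3 = 0; each component is linear in m.
The y-component gives (4)m + (10) = 0, so m = -5/2.
The remaining components then also vanish.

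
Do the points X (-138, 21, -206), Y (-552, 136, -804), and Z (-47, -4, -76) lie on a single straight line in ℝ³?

No

XY = (-414, 115, -598), XZ = (91, -25, 130).
Comparing components 3 and 1: (-598)(91) − (-414)(130) = -598 ≠ 0, so XY and XZ are not parallel and the points are not collinear.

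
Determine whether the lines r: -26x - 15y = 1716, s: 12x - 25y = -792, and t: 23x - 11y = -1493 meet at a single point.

Lines aᵢx + bᵢy = cᵢ with pairwise distinct directions are concurrent exactly when det[aᵢ bᵢ cᵢ] = 0.
Here the determinant is 20750.
Nonzero, so no common point exists.

No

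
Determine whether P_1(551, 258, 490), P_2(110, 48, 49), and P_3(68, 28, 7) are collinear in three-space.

Yes

P_1P_2 = (-441, -210, -441), P_1P_3 = (-483, -230, -483).
Each component of P_1P_3 is 23/21 times the corresponding component of P_1P_2, so P_1P_3 = 23/21·P_1P_2 and the points are collinear.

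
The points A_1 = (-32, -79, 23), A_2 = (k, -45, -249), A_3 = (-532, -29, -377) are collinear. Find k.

-372

Collinearity requires A_1A_2 × A_1A_3 = 0; each component is linear in k.
The y-component gives (400)k + (148800) = 0, so k = -372.
The remaining components then also vanish.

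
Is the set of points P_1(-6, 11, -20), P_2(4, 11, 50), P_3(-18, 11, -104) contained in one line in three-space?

Yes

P_1P_2 = (10, 0, 70), P_1P_3 = (-12, 0, -84).
Each component of P_1P_3 is -6/5 times the corresponding component of P_1P_2, so P_1P_3 = -6/5·P_1P_2 and the points are collinear.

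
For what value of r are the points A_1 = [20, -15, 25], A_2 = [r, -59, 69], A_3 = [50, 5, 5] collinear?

-46

Collinearity requires A_1A_2 × A_1A_3 = 0; each component is linear in r.
The y-component gives (20)r + (920) = 0, so r = -46.
The remaining components then also vanish.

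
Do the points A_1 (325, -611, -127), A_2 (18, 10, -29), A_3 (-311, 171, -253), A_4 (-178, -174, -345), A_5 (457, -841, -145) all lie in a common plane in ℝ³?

The plane through A_1, A_2, A_3 has normal n = A_1A_2 × A_1A_3 = (-154882, -101010, 154882) and equation n·P = -8289554.
Checking the remaining points: n·A_4 = -8289554, n·A_5 = -8289554.
All equal -8289554, so all 5 points lie in one plane.

Yes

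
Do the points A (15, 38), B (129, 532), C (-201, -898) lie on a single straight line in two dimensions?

Yes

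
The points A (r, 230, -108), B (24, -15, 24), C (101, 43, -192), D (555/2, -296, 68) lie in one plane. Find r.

-277/2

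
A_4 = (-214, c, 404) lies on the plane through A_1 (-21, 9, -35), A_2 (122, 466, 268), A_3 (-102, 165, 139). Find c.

Coplanarity requires A_1A_2 · (A_1A_3 × A_1A_4) = 0.
A_1A_2 = (143, 457, 303), A_1A_3 = (-81, 156, 174); the triple product is linear in c with coefficient -49425 and constant term 20264250.
Setting it to zero: c = 410.

410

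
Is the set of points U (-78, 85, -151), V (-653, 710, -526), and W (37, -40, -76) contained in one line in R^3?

UV = (-575, 625, -375), UW = (115, -125, 75).
Each component of UW is -1/5 times the corresponding component of UV, so UW = -1/5·UV and the points are collinear.

Yes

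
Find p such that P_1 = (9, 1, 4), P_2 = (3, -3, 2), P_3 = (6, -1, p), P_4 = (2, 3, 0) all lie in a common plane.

Coplanarity ⇔ det[P_1P_2; P_1P_3; P_1P_4] = 0.
Expanding, this is linear in p: (40)p + (-120) = 0.
So p = 3.

3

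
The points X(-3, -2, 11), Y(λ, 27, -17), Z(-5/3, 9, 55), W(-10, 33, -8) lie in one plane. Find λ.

The points are coplanar iff XY · (XZ × XW) = 0.
Expanding, this is linear in λ: (-1749)λ + (-16907) = 0.
So λ = -29/3.

-29/3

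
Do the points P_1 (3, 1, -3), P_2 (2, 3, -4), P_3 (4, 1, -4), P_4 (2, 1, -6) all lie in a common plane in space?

No

With P_1 as base: P_1P_2 = (-1, 2, -1), P_1P_3 = (1, 0, -1), P_1P_4 = (-1, 0, -3).
P_1P_3 × P_1P_4 = (0, 4, 0).
P_1P_2 · (P_1P_3 × P_1P_4) = 8.
Since 8 ≠ 0, the four points are not coplanar.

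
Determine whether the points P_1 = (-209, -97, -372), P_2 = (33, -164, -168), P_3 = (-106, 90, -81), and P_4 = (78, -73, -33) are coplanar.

No

The four points are coplanar iff the 3×3 determinant with rows P_1P_2, P_1P_3, P_1P_4 is zero.
Rows: (242, -67, 204), (103, 187, 291), (287, 24, 339).
Expanding along the first row: (242)(56409) − (-67)(-48600) + (204)(-51197) = -49410.
Nonzero ⇒ not coplanar.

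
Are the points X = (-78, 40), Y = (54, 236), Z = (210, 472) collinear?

No

XY = (132, 196), XZ = (288, 432).
Twice the signed area of △XYZ is (132)(432) − (196)(288) = 576.
The area is nonzero, so the three points are not collinear.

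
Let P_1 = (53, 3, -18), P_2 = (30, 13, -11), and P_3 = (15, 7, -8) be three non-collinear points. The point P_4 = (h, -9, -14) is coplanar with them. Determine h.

31

A normal to the plane is n = P_1P_2 × P_1P_3 = (72, -36, 288).
P_4 lies in the plane iff n · P_1P_4 = 0.
This gives (72)h + (-2232) = 0, so h = 31.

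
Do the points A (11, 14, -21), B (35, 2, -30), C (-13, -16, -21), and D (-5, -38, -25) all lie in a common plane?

A normal to the plane through A, B, C is n = AB × AC = (-270, 216, -1008).
The plane has equation n·P = 21222. For D: n·D = 18342.
18342 ≠ 21222, so D is off the plane.

No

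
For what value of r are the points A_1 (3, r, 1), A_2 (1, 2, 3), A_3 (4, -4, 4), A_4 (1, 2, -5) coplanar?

-2

Coplanarity ⇔ det[A_1A_2; A_1A_3; A_1A_4] = 0.
Expanding, this is linear in r: (-24)r + (-48) = 0.
So r = -2.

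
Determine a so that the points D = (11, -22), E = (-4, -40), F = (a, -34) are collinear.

1

Collinearity: (F − D) must be parallel to (E − D) = (-15, -18).
Cross-multiplying the components: (a − 11)·(-18) = (-12)·(-15).
Solving gives a = 1.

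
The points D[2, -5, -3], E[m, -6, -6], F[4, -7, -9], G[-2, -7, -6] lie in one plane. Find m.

3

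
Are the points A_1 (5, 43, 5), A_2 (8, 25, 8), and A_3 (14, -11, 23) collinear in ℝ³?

A_1A_2 = (3, -18, 3), A_1A_3 = (9, -54, 18).
Comparing components 2 and 3: (-18)(18) − (3)(-54) = -162 ≠ 0, so A_1A_2 and A_1A_3 are not parallel and the points are not collinear.

No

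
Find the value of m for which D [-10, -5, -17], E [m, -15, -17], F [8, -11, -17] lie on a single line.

20

Collinearity requires DE × DF = 0; each component is linear in m.
The z-component gives (-6)m + (120) = 0, so m = 20.
The remaining components then also vanish.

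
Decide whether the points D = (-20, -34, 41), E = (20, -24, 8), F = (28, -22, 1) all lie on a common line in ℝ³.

DE = (40, 10, -33), DF = (48, 12, -40).
DE × DF = (-4, 16, 0).
The cross product is nonzero, so the points do not lie on one line.

No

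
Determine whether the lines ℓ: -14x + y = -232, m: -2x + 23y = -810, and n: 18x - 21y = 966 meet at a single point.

No

The three lines meet at one point iff the augmented coefficient matrix [aᵢ bᵢ cᵢ] has rank < 3, i.e. its determinant vanishes.
Here the determinant is 744.
Nonzero, so no common point exists.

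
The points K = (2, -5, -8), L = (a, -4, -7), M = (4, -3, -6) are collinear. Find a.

Collinearity requires KL × KM = 0; each component is linear in a.
The y-component gives (-2)a + (6) = 0, so a = 3.
The remaining components then also vanish.

3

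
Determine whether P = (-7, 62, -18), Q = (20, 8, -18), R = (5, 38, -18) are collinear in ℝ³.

Yes

PQ = (27, -54, 0), PR = (12, -24, 0).
PQ × PR = (0, 0, 0).
The cross product vanishes, so the three points are collinear.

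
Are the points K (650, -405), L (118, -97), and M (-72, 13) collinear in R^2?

KL = (-532, 308), KM = (-722, 418).
det[KL; KM] = (-532)(418) − (308)(-722) = 0.
The determinant is zero, so the points are collinear.

Yes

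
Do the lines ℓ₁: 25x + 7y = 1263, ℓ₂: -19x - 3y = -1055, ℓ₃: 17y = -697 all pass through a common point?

Yes

Intersecting ℓ₁ and ℓ₂: solving the 2×2 system gives (x, y) = (62, -41).
Substitute into ℓ₃: (0)(62) + (17)(-41) = -697.
This equals -697, so (62, -41) lies on all three lines and they are concurrent.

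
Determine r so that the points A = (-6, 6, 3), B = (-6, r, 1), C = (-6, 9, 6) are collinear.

4

Collinearity requires AB × AC = 0; each component is linear in r.
The x-component gives (3)r + (-12) = 0, so r = 4.
The remaining components then also vanish.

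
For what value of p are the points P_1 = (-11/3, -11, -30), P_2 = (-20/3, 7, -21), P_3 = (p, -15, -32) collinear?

-3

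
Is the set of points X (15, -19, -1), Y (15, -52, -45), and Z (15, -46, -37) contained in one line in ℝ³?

Yes

XY = (0, -33, -44), XZ = (0, -27, -36).
XY × XZ = (0, 0, 0).
The cross product vanishes, so the three points are collinear.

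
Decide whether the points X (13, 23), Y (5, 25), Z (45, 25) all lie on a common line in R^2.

No

XY = (-8, 2), XZ = (32, 2).
det[XY; XZ] = (-8)(2) − (2)(32) = -80.
The determinant is nonzero, so they are not collinear.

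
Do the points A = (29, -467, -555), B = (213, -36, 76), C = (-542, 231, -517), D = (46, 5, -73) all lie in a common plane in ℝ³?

No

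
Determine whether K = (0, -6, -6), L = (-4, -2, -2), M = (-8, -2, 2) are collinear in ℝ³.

No

KL = (-4, 4, 4), KM = (-8, 4, 8).
KL × KM = (16, 0, 16).
The cross product is nonzero, so the points do not lie on one line.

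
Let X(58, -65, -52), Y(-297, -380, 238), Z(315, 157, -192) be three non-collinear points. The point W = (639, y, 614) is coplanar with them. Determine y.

Coplanarity requires XY · (XZ × XW) = 0.
XY = (-355, -315, 290), XZ = (257, 222, -140); the triple product is linear in y with coefficient 24830 and constant term -8740160.
Setting it to zero: y = 352.

352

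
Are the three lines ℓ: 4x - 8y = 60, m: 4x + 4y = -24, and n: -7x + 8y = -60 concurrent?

Intersecting ℓ and m: solving the 2×2 system gives (x, y) = (1, -7).
Substitute into n: (-7)(1) + (8)(-7) = -63.
But n requires -60 ≠ -63, so the three lines have no common point.

No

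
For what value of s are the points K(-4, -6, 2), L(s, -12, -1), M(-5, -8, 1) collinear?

Direction KM = (-1, -2, -1). From the y-coordinate of L, the parameter along the line is τ = (-12 − (-6))/(-2) = 3.
Then s = (-4) + 3·(-1) = -7.

-7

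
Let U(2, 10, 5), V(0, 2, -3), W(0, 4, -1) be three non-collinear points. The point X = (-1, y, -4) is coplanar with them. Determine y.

1

The plane through U, V, W has equation 4y − 4z = 20.
Substituting X: (4)y + (16) = 20, so y = 1.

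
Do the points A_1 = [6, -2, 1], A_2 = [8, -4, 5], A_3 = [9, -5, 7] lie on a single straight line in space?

Yes

A_1A_2 = (2, -2, 4), A_1A_3 = (3, -3, 6).
Each component of A_1A_3 is 3/2 times the corresponding component of A_1A_2, so A_1A_3 = 3/2·A_1A_2 and the points are collinear.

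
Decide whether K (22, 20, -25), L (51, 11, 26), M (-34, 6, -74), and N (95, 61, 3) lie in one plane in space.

Yes

A normal to the plane through K, L, M is n = KL × KM = (1155, -1435, -910).
The plane has equation n·P = 19460. For N: n·N = 19460.
Equal, so N lies in the plane and all four are coplanar.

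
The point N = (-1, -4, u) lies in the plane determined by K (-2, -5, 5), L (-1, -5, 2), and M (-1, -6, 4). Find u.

Coplanarity requires KL · (KM × KN) = 0.
KL = (1, 0, -3), KM = (1, -1, -1); the triple product is linear in u with coefficient -1 and constant term 0.
Setting it to zero: u = 0.

0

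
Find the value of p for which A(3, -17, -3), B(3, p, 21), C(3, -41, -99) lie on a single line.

Collinearity requires AB × AC = 0; each component is linear in p.
The x-component gives (-96)p + (-1056) = 0, so p = -11.
The remaining components then also vanish.

-11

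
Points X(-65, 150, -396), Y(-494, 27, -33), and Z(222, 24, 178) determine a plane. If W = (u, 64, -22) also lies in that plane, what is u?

The plane through X, Y, Z has equation −24864x + 350427y + 89355z = 18795630.
Substituting W: (-24864)u + (20461518) = 18795630, so u = 67.

67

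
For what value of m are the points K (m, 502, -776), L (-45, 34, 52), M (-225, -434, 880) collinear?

Direction LM = (-180, -468, 828). From the y-coordinate of K, the parameter along the line is τ = (502 − 34)/(-468) = -1.
Then m = (-45) + (-1)·(-180) = 135.

135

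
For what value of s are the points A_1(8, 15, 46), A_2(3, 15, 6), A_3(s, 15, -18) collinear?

0

Direction A_1A_2 = (-5, 0, -40). From the z-coordinate of A_3, the parameter along the line is τ = (-18 − 46)/(-40) = 8/5.
Then s = 8 + 8/5·(-5) = 0.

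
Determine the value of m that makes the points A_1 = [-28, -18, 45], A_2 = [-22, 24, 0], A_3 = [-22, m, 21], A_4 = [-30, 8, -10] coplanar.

12

Coplanarity ⇔ det[A_1A_2; A_1A_3; A_1A_4] = 0.
Expanding, this is linear in m: (-420)m + (5040) = 0.
So m = 12.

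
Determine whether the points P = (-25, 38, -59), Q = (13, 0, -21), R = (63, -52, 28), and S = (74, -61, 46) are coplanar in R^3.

No

A normal to the plane through P, Q, R is n = PQ × PR = (114, 38, -76).
The plane has equation n·X = 3078. For S: n·S = 2622.
2622 ≠ 3078, so S is off the plane.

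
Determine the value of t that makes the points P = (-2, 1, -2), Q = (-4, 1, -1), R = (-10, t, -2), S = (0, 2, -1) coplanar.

-1

Normal to plane PQS: n = (-1, 4, -2); plane equation n·X = 10.
Requiring n·R = 10: (4)t + (14) = 10.
So t = -1.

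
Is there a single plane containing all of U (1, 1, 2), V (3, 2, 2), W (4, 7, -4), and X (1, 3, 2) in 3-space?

The four points are coplanar iff the 3×3 determinant with rows UV, UW, UX is zero.
Rows: (2, 1, 0), (3, 6, -6), (0, 2, 0).
Expanding along the first row: (2)(12) − (1)(0) + (0)(6) = 24.
Nonzero ⇒ not coplanar.

No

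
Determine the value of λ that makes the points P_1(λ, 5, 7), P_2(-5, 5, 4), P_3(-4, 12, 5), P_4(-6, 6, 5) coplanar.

-9

The points are coplanar iff P_1P_2 · (P_1P_3 × P_1P_4) = 0.
Expanding, this is linear in λ: (-6)λ + (-54) = 0.
So λ = -9.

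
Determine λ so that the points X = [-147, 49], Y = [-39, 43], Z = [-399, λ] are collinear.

The three points are collinear iff det[XY; XZ] = 0.
This determinant is linear in λ: (108)λ + (-6804) = 0, so λ = 63.

63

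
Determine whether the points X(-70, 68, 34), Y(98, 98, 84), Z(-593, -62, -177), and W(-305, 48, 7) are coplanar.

With X as base: XY = (168, 30, 50), XZ = (-523, -130, -211), XW = (-235, -20, -27).
XZ × XW = (-710, 35464, -20090).
XY · (XZ × XW) = -59860.
Since -59860 ≠ 0, the four points are not coplanar.

No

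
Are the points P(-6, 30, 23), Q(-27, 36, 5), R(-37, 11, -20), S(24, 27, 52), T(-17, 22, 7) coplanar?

The plane through P, Q, R has normal n = PQ × PR = (-600, -345, 585) and equation n·X = 6705.
Checking the remaining points: n·S = 6705, n·T = 6705.
All equal 6705, so all 5 points lie in one plane.

Yes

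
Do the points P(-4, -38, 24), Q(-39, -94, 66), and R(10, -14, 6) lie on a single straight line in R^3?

PQ = (-35, -56, 42), PR = (14, 24, -18).
Comparing components 3 and 1: (42)(14) − (-35)(-18) = -42 ≠ 0, so PQ and PR are not parallel and the points are not collinear.

No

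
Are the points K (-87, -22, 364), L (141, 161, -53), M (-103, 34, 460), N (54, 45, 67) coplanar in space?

No

The four points are coplanar iff the 3×3 determinant with rows KL, KM, KN is zero.
Rows: (228, 183, -417), (-16, 56, 96), (141, 67, -297).
Expanding along the first row: (228)(-23064) − (183)(-8784) + (-417)(-8968) = 88536.
Nonzero ⇒ not coplanar.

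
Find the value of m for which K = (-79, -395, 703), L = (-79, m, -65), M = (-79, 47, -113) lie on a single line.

Direction KM = (0, 442, -816). From the z-coordinate of L, the parameter along the line is τ = (-65 − 703)/(-816) = 16/17.
Then m = (-395) + 16/17·(442) = 21.

21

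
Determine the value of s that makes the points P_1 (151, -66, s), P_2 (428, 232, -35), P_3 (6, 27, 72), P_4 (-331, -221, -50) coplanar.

Coplanarity ⇔ det[P_1P_2; P_1P_3; P_1P_4] = 0.
Expanding, this is linear in s: (-35571)s + (-13054557) = 0.
So s = -367.

-367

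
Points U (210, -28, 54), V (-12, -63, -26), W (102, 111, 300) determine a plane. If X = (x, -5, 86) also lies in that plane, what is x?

A normal to the plane is n = UV × UW = (2510, 63252, -34638).
X lies in the plane iff n · UX = 0.
This gives (2510)x + (-180720) = 0, so x = 72.

72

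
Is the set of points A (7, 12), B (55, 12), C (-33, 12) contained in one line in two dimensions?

Yes

AB = (48, 0), AC = (-40, 0).
Twice the signed area of △ABC is (48)(0) − (0)(-40) = 0.
The triangle is degenerate (zero area), so the points are collinear.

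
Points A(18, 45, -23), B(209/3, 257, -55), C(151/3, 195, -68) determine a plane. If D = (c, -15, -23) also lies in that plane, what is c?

5/3

The plane through A, B, C has equation −4740x + (3871/3)y + (2686/3)z = -143543/3.
Substituting D: (-4740)c + (-119843/3) = -143543/3, so c = 5/3.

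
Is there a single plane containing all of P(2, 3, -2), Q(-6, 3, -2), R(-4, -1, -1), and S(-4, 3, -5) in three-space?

No

A normal to the plane through P, Q, R is n = PQ × PR = (0, 8, 32).
The plane has equation n·X = -40. For S: n·S = -136.
-136 ≠ -40, so S is off the plane.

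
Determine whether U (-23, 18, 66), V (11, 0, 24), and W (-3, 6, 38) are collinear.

UV = (34, -18, -42), UW = (20, -12, -28).
UV × UW = (0, 112, -48).
The cross product is nonzero, so the points do not lie on one line.

No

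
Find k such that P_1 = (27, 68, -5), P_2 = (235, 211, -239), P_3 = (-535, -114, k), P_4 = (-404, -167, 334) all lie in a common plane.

Coplanarity ⇔ det[P_1P_2; P_1P_3; P_1P_4] = 0.
Expanding, this is linear in k: (-12753)k + (1798173) = 0.
So k = 141.

141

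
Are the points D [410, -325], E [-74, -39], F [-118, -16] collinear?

No

DE = (-484, 286), DF = (-528, 309).
Twice the signed area of △DEF is (-484)(309) − (286)(-528) = 1452.
The area is nonzero, so the three points are not collinear.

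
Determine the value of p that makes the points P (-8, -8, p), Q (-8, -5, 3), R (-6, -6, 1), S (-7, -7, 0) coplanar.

-1

Coplanarity ⇔ det[PQ; PR; PS] = 0.
Expanding, this is linear in p: (3)p + (3) = 0.
So p = -1.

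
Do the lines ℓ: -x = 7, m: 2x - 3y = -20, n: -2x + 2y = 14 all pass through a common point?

No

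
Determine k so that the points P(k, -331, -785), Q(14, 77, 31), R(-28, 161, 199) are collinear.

Collinearity requires PQ × PR = 0; each component is linear in k.
The y-component gives (168)k + (-36624) = 0, so k = 218.
The remaining components then also vanish.

218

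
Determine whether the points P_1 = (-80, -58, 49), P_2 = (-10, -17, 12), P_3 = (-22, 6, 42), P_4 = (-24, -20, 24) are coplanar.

With P_1 as base: P_1P_2 = (70, 41, -37), P_1P_3 = (58, 64, -7), P_1P_4 = (56, 38, -25).
P_1P_3 × P_1P_4 = (-1334, 1058, -1380).
P_1P_2 · (P_1P_3 × P_1P_4) = 1058.
Since 1058 ≠ 0, the four points are not coplanar.

No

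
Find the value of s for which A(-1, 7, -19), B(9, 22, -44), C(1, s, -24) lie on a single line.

10

Direction AB = (10, 15, -25). From the x-coordinate of C, the parameter along the line is τ = (1 − (-1))/10 = 1/5.
Then s = 7 + 1/5·(15) = 10.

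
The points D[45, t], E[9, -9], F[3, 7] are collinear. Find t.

The three points are collinear iff det[DE; DF] = 0.
This determinant is linear in t: (-6)t + (-630) = 0, so t = -105.

-105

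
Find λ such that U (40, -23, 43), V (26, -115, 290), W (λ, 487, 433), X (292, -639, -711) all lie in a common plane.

-135

The points are coplanar iff UV · (UW × UX) = 0.
Expanding, this is linear in λ: (-221520)λ + (-29905200) = 0.
So λ = -135.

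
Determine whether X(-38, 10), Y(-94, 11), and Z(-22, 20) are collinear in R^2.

No

XY = (-56, 1), XZ = (16, 10).
Twice the signed area of △XYZ is (-56)(10) − (1)(16) = -576.
The area is nonzero, so the three points are not collinear.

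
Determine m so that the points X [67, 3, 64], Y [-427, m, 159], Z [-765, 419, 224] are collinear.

Collinearity requires XY × XZ = 0; each component is linear in m.
The x-component gives (160)m + (-40000) = 0, so m = 250.
The remaining components then also vanish.

250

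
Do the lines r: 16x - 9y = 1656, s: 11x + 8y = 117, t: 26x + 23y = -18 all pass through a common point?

Lines aᵢx + bᵢy = cᵢ with pairwise distinct directions are concurrent exactly when det[aᵢ bᵢ cᵢ] = 0.
Here the determinant is 0.
It vanishes, so the lines are concurrent at (63, -72).

Yes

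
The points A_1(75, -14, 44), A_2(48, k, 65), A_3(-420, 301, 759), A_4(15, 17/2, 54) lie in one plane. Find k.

-1/2

Normal to plane A_1A_3A_4: n = (-25875/2, -37950, 15525/2); plane equation n·P = -194925/2.
Requiring n·A_2 = -194925/2: (-37950)k + (-232875/2) = -194925/2.
So k = -1/2.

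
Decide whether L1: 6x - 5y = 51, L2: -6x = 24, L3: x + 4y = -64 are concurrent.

The three lines meet at one point iff the augmented coefficient matrix [aᵢ bᵢ cᵢ] has rank < 3, i.e. its determinant vanishes.
Here the determinant is 0.
It vanishes, so the lines are concurrent at (-4, -15).

Yes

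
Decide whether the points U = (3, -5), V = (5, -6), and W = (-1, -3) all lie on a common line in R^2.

Yes

UV = (2, -1), UW = (-4, 2).
Twice the signed area of △UVW is (2)(2) − (-1)(-4) = 0.
The triangle is degenerate (zero area), so the points are collinear.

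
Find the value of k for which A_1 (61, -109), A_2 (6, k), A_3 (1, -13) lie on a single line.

-21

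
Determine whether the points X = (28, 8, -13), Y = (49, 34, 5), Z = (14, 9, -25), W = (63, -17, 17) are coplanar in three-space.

A normal to the plane through X, Y, Z is n = XY × XZ = (-330, 0, 385).
The plane has equation n·P = -14245. For W: n·W = -14245.
Equal, so W lies in the plane and all four are coplanar.

Yes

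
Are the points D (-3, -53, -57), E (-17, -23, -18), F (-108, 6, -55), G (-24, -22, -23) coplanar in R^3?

A normal to the plane through D, E, F is n = DE × DF = (-2241, -4067, 2324).
The plane has equation n·P = 89806. For G: n·G = 89806.
Equal, so G lies in the plane and all four are coplanar.

Yes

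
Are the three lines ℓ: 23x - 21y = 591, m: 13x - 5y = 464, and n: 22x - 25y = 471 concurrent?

No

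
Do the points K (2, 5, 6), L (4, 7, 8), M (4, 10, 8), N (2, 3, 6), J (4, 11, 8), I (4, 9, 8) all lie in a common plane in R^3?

Yes

The plane through K, L, M has normal n = KL × KM = (-6, 0, 6) and equation n·P = 24.
Checking the remaining points: n·N = 24, n·J = 24, n·I = 24.
All equal 24, so all 6 points lie in one plane.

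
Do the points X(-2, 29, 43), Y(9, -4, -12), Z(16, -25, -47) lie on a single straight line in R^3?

XY = (11, -33, -55), XZ = (18, -54, -90).
XY × XZ = (0, 0, 0).
The cross product vanishes, so the three points are collinear.

Yes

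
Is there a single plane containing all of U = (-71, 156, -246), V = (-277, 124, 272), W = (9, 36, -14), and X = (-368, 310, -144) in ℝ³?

A normal to the plane through U, V, W is n = UV × UW = (54736, 89232, 27280).
The plane has equation n·P = 3323056. For X: n·X = 3590752.
3590752 ≠ 3323056, so X is off the plane.

No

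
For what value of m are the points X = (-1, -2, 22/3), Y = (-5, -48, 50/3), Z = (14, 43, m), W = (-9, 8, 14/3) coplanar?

-1

Normal to plane XYW: n = (88/3, -256/3, -408); plane equation n·P = -8552/3.
Requiring n·Z = -8552/3: (-408)m + (-9776/3) = -8552/3.
So m = -1.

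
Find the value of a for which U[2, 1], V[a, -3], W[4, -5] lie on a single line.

10/3

Collinearity: (V − U) must be parallel to (W − U) = (2, -6).
Cross-multiplying the components: (a − 2)·(-6) = (-4)·(2).
Solving gives a = 10/3.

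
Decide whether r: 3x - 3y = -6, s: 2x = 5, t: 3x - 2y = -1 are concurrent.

No

Intersecting r and s: solving the 2×2 system gives (x, y) = (5/2, 9/2).
Substitute into t: (3)(5/2) + (-2)(9/2) = -3/2.
But t requires -1 ≠ -3/2, so the three lines have no common point.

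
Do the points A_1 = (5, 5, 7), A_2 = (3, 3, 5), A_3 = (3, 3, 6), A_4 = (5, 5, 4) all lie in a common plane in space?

Yes

With A_1 as base: A_1A_2 = (-2, -2, -2), A_1A_3 = (-2, -2, -1), A_1A_4 = (0, 0, -3).
A_1A_3 × A_1A_4 = (6, -6, 0).
A_1A_2 · (A_1A_3 × A_1A_4) = 0.
The scalar triple product vanishes, so the four points are coplanar.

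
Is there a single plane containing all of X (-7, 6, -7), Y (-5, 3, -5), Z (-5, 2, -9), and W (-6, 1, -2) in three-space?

The four points are coplanar iff the 3×3 determinant with rows XY, XZ, XW is zero.
Rows: (2, -3, 2), (2, -4, -2), (1, -5, 5).
Expanding along the first row: (2)(-30) − (-3)(12) + (2)(-6) = -36.
Nonzero ⇒ not coplanar.

No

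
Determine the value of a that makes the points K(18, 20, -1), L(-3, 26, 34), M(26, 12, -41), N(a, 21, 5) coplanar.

Normal to plane KLM: n = (40, -560, 120); plane equation n·P = -10600.
Requiring n·N = -10600: (40)a + (-11160) = -10600.
So a = 14.

14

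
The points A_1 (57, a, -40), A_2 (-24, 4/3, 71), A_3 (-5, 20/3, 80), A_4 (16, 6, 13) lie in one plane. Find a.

The points are coplanar iff A_1A_2 · (A_1A_3 × A_1A_4) = 0.
Expanding, this is linear in a: (-1462)a + (49708/3) = 0.
So a = 34/3.

34/3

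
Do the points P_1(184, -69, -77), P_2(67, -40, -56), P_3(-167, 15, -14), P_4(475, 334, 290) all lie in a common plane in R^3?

The four points are coplanar iff the 3×3 determinant with rows P_1P_2, P_1P_3, P_1P_4 is zero.
Rows: (-117, 29, 21), (-351, 84, 63), (291, 403, 367).
Expanding along the first row: (-117)(5439) − (29)(-147150) + (21)(-165897) = 147150.
Nonzero ⇒ not coplanar.

No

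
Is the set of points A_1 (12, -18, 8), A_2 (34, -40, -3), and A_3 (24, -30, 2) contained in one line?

A_1A_2 = (22, -22, -11), A_1A_3 = (12, -12, -6).
A_1A_2 × A_1A_3 = (0, 0, 0).
The cross product vanishes, so the three points are collinear.

Yes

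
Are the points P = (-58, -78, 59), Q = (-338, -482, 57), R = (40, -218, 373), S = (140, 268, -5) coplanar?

No

The four points are coplanar iff the 3×3 determinant with rows PQ, PR, PS is zero.
Rows: (-280, -404, -2), (98, -140, 314), (198, 346, -64).
Expanding along the first row: (-280)(-99684) − (-404)(-68444) + (-2)(61628) = 136888.
Nonzero ⇒ not coplanar.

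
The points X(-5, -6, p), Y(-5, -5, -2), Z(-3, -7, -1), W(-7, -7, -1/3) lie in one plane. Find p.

-4/3

The points are coplanar iff XY · (XZ × XW) = 0.
Expanding, this is linear in p: (8)p + (32/3) = 0.
So p = -4/3.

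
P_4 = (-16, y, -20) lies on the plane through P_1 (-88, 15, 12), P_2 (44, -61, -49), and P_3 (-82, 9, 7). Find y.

The plane through P_1, P_2, P_3 has equation 14x + 294y − 336z = -854.
Substituting P_4: (294)y + (6496) = -854, so y = -25.

-25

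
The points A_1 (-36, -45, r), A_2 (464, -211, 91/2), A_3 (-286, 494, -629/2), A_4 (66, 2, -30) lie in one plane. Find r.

47/2

The points are coplanar iff A_1A_2 · (A_1A_3 × A_1A_4) = 0.
Expanding, this is linear in r: (-120840)r + (2839740) = 0.
So r = 47/2.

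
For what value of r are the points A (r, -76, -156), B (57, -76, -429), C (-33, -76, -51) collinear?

-8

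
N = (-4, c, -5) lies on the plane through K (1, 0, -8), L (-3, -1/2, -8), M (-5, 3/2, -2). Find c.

1/2

A normal to the plane is n = KL × KM = (-3, 24, -9).
N lies in the plane iff n · KN = 0.
This gives (24)c + (-12) = 0, so c = 1/2.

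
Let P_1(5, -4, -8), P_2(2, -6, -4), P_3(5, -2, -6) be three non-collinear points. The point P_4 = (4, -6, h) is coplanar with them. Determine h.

-8

The plane through P_1, P_2, P_3 has equation −12x + 6y − 6z = -36.
Substituting P_4: (-6)h + (-84) = -36, so h = -8.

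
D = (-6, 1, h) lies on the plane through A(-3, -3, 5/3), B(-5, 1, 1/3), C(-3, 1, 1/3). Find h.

The plane through A, B, C has equation −(8/3)y − 8z = -16/3.
Substituting D: (-8)h + (-8/3) = -16/3, so h = 1/3.

1/3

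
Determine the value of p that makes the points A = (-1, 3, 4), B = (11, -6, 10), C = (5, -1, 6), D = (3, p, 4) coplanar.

1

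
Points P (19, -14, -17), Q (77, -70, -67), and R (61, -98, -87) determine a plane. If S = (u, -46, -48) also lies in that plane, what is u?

74

A normal to the plane is n = PQ × PR = (-280, 1960, -2520).
S lies in the plane iff n · PS = 0.
This gives (-280)u + (20720) = 0, so u = 74.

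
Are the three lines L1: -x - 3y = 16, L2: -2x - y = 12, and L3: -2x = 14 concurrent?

Lines aᵢx + bᵢy = cᵢ with pairwise distinct directions are concurrent exactly when det[aᵢ bᵢ cᵢ] = 0.
Here the determinant is -30.
Nonzero, so no common point exists.

No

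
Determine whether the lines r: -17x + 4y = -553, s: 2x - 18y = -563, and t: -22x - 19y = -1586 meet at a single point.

No

Intersecting r and s: solving the 2×2 system gives (x, y) = (6103/149, 10677/298).
Substitute into t: (-22)(6103/149) + (-19)(10677/298) = -471395/298.
But t requires -1586 ≠ -471395/298, so the three lines have no common point.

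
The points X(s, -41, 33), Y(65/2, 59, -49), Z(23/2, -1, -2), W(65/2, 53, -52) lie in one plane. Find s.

Coplanarity ⇔ det[XY; XZ; XW] = 0.
Expanding, this is linear in s: (-462)s + (-1617) = 0.
So s = -7/2.

-7/2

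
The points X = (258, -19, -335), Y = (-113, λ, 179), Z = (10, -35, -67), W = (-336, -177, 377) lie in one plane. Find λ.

-236

Normal to plane XZW: n = (30952, 17384, 29680); plane equation n·P = -2287480.
Requiring n·Y = -2287480: (17384)λ + (1815144) = -2287480.
So λ = -236.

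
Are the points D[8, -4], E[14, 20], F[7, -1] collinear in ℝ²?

No

DE = (6, 24), DF = (-1, 3).
Twice the signed area of △DEF is (6)(3) − (24)(-1) = 42.
The area is nonzero, so the three points are not collinear.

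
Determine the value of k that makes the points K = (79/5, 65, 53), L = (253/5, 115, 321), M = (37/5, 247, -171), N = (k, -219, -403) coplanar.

The points are coplanar iff KL · (KM × KN) = 0.
Expanding, this is linear in k: (-59976)k + (-18532584/5) = 0.
So k = -309/5.

-309/5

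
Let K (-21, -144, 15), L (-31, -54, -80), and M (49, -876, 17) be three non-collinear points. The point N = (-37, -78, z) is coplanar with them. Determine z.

The plane through K, L, M has equation −69360x − 6630y + 1020z = 2426580.
Substituting N: (1020)z + (3083460) = 2426580, so z = -644.

-644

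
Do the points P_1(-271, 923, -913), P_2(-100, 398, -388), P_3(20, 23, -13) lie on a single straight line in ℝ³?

No

P_1P_2 = (171, -525, 525), P_1P_3 = (291, -900, 900).
P_1P_2 × P_1P_3 = (0, -1125, -1125).
The cross product is nonzero, so the points do not lie on one line.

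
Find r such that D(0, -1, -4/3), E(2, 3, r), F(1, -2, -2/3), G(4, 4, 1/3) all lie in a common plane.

-2/3

Coplanarity ⇔ det[DE; DF; DG] = 0.
Expanding, this is linear in r: (9)r + (6) = 0.
So r = -2/3.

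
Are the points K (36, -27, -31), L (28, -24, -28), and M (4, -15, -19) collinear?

KL = (-8, 3, 3), KM = (-32, 12, 12).
Each component of KM is 4 times the corresponding component of KL, so KM = 4·KL and the points are collinear.

Yes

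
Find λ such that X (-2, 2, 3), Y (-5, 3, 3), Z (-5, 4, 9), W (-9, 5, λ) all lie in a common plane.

Normal to plane XYZ: n = (6, 18, -3); plane equation n·P = 15.
Requiring n·W = 15: (-3)λ + (36) = 15.
So λ = 7.

7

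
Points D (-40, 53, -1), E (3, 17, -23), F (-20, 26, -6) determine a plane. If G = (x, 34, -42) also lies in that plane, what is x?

A normal to the plane is n = DE × DF = (-414, -225, -441).
G lies in the plane iff n · DG = 0.
This gives (-414)x + (5796) = 0, so x = 14.

14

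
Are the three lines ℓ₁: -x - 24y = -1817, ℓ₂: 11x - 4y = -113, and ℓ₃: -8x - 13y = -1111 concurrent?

Intersecting ℓ₁ and ℓ₂: solving the 2×2 system gives (x, y) = (17, 75).
Substitute into ℓ₃: (-8)(17) + (-13)(75) = -1111.
This equals -1111, so (17, 75) lies on all three lines and they are concurrent.

Yes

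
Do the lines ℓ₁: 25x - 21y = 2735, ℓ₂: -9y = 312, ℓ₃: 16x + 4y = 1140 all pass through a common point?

No

Lines aᵢx + bᵢy = cᵢ with pairwise distinct directions are concurrent exactly when det[aᵢ bᵢ cᵢ] = 0.
Here the determinant is 1308.
Nonzero, so no common point exists.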